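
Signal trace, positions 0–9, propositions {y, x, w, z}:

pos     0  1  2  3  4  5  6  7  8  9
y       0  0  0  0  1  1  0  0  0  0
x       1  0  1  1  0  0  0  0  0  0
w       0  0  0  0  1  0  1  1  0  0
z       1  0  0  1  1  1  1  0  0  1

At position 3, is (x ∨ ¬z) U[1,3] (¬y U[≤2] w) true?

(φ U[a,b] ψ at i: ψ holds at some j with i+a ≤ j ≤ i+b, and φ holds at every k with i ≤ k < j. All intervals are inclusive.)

Need some j in [4,6] with (¬y U[≤2] w), and (x ∨ ¬z) at every k in [3,j-1].
  j=4: (¬y U[≤2] w) holds; (x ∨ ¬z) holds at every k in [3,3] → satisfied.

True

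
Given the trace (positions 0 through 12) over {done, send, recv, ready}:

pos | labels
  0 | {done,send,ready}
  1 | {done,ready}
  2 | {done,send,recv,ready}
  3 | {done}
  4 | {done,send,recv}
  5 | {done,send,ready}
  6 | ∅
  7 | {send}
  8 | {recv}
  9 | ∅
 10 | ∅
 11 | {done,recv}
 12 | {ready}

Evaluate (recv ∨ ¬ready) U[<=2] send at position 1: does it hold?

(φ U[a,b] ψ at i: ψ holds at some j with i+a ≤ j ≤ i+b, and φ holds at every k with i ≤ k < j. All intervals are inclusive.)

No

Need some j in [1,3] with send, and (recv ∨ ¬ready) at every k in [1,j-1].
  j=1: send false.
  j=2: send holds, but (recv ∨ ¬ready) fails at k=1 → not this j.
  j=3: send false.
No j in the window works → until fails.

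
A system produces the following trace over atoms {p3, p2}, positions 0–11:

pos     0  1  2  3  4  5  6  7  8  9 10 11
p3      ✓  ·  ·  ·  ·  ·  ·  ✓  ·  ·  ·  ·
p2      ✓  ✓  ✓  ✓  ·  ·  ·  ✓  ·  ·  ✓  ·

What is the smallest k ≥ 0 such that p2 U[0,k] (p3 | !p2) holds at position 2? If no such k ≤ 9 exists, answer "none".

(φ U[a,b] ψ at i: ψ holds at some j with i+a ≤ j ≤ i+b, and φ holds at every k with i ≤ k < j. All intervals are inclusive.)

2

Need earliest j ≥ 2 with (p3 | !p2), and p2 at every k in [2,j-1].
  j=2: rhs fails.
  j=3: rhs fails.
  j=4: rhs holds; lhs holds on [2,3]. k = 2.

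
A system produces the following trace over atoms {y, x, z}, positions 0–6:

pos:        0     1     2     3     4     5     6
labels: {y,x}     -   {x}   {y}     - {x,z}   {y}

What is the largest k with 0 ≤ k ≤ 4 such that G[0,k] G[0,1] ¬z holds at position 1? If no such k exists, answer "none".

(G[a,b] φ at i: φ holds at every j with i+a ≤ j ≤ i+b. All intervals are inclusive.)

G[0,1] ¬z must hold from j=1 onward; find where it first fails.
  j=1: holds
  j=2: holds
  j=3: holds
  j=4: fails
Holds on [1,3], so largest k = 2.

2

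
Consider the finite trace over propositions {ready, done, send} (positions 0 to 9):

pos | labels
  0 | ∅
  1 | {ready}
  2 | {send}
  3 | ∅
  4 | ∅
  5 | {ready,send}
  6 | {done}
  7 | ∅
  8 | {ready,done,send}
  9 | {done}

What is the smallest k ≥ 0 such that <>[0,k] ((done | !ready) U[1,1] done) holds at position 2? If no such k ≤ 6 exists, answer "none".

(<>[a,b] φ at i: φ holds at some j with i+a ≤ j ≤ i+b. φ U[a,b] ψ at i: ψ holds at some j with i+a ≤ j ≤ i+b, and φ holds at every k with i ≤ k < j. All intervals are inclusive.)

5

Scan j = 2,3,… for ((done | !ready) U[1,1] done):
  j=2: fails
  j=3: fails
  j=4: fails
  j=5: fails
  j=6: fails
  j=7: holds
First hit at j=7, so smallest k = 7-2 = 5.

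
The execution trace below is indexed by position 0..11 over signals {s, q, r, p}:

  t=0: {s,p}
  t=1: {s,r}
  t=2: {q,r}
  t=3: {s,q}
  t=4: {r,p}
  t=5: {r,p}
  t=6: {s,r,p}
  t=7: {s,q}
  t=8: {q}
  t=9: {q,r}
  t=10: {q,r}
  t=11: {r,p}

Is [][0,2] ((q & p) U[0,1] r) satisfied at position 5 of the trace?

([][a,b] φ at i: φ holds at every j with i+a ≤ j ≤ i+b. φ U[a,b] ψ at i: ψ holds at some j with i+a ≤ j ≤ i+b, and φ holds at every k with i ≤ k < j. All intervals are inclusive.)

Does not hold

Check ((q & p) U[0,1] r) at every j in [5,7]:
  j=5: holds
  j=6: holds
  j=7: fails
Fails at j=7 → formula fails.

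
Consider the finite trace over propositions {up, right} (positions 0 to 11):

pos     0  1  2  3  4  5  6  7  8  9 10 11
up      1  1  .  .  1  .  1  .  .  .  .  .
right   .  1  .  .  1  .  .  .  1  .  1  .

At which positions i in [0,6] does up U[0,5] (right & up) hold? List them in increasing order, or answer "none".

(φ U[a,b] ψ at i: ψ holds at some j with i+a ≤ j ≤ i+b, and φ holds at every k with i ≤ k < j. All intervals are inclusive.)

0, 1, 4

Evaluate at each i in [0,6]:
  i=0: ✓ (rhs at j=1; lhs holds on [0,0])
  i=1: ✓ (rhs at j=1)
  i=2: ✗ (lhs fails at k=2 before rhs at j=4)
  i=3: ✗ (lhs fails at k=3 before rhs at j=4)
  i=4: ✓ (rhs at j=4)
  i=5: ✗ (no rhs in [5,10])
  i=6: ✗ (no rhs in [6,11])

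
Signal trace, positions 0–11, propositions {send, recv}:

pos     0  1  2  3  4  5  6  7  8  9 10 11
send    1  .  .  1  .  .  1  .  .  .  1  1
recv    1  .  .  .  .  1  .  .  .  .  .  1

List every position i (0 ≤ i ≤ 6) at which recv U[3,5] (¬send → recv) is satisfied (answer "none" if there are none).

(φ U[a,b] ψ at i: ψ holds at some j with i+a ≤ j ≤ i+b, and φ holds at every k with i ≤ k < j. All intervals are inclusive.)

Evaluate at each i in [0,6]:
  i=0: ✗ (lhs fails at k=1 before rhs at j=3)
  i=1: ✗ (lhs fails at k=1 before rhs at j=5)
  i=2: ✗ (lhs fails at k=2 before rhs at j=5)
  i=3: ✗ (lhs fails at k=3 before rhs at j=6)
  i=4: ✗ (no rhs in [7,9])
  i=5: ✗ (lhs fails at k=6 before rhs at j=10)
  i=6: ✗ (lhs fails at k=6 before rhs at j=10)

none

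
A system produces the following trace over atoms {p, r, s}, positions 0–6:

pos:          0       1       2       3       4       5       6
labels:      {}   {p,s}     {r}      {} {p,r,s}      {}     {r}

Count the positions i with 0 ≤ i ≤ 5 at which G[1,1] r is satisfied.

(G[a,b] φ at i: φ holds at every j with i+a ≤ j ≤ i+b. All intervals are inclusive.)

3

Evaluate at each i in [0,5]:
  i=0: ✗ (fails at j=1)
  i=1: ✓ (all of [2,2])
  i=2: ✗ (fails at j=3)
  i=3: ✓ (all of [4,4])
  i=4: ✗ (fails at j=5)
  i=5: ✓ (all of [6,6])
Positions where it holds: {1, 3, 5} → 3.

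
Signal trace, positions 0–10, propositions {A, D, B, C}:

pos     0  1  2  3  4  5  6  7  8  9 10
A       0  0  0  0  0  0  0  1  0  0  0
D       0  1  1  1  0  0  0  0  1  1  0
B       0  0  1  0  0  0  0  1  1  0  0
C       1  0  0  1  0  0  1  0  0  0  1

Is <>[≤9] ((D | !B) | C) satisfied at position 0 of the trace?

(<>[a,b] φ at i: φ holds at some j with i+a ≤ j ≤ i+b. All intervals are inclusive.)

Check ((D | !B) | C) at each j in [0,9]:
  j=0: true
  j=1: true
  j=2: true
  j=3: true
  j=4: true
  j=5: true
  j=6: true
  j=7: false
  j=8: true
  j=9: true
Found at j=0 → formula holds.

Holds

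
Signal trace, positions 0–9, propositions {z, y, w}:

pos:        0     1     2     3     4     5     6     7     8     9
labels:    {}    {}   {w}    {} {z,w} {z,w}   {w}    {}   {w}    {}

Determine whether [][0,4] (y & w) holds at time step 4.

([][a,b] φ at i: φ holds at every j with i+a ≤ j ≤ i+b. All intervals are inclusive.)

Check (y & w) at every j in [4,8]:
  j=4: false
  j=5: false
  j=6: false
  j=7: false
  j=8: false
Fails at j=4 → formula fails.

False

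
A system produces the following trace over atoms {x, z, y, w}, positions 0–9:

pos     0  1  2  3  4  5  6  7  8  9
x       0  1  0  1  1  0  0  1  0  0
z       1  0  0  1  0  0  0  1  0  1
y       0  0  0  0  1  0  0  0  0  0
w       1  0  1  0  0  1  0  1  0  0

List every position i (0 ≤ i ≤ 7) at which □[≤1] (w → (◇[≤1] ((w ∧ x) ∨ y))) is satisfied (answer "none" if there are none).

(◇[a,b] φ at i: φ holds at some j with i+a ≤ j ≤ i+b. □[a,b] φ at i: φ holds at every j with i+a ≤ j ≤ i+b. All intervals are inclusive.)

3, 6, 7

Evaluate at each i in [0,7]:
  i=0: ✗ (fails at j=0)
  i=1: ✗ (fails at j=2)
  i=2: ✗ (fails at j=2)
  i=3: ✓ (all of [3,4])
  i=4: ✗ (fails at j=5)
  i=5: ✗ (fails at j=5)
  i=6: ✓ (all of [6,7])
  i=7: ✓ (all of [7,8])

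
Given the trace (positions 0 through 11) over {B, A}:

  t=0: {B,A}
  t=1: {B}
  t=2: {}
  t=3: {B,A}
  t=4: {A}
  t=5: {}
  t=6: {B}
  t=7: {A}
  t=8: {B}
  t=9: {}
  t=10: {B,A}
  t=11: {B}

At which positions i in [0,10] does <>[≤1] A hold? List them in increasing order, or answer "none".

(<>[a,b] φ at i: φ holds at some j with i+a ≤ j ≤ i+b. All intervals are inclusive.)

0, 2, 3, 4, 6, 7, 9, 10

Evaluate at each i in [0,10]:
  i=0: ✓ (witness j=0)
  i=1: ✗ (none in [1,2])
  i=2: ✓ (witness j=3)
  i=3: ✓ (witness j=3)
  i=4: ✓ (witness j=4)
  i=5: ✗ (none in [5,6])
  i=6: ✓ (witness j=7)
  i=7: ✓ (witness j=7)
  i=8: ✗ (none in [8,9])
  i=9: ✓ (witness j=10)
  i=10: ✓ (witness j=10)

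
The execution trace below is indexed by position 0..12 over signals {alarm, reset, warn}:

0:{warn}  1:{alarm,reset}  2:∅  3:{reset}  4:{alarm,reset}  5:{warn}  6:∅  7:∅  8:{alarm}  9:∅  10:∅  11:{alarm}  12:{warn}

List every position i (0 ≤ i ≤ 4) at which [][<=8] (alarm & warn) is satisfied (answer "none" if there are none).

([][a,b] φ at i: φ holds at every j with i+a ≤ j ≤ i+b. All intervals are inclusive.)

none

Evaluate at each i in [0,4]:
  i=0: ✗ (fails at j=0)
  i=1: ✗ (fails at j=1)
  i=2: ✗ (fails at j=2)
  i=3: ✗ (fails at j=3)
  i=4: ✗ (fails at j=4)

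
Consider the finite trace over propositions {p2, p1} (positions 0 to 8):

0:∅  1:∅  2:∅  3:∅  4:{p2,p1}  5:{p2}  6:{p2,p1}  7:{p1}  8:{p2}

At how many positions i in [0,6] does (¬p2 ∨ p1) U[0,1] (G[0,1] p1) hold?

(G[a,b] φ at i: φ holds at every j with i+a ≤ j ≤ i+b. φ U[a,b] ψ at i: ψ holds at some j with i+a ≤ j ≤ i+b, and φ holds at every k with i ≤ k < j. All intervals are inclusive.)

1

Evaluate at each i in [0,6]:
  i=0: ✗ (no rhs in [0,1])
  i=1: ✗ (no rhs in [1,2])
  i=2: ✗ (no rhs in [2,3])
  i=3: ✗ (no rhs in [3,4])
  i=4: ✗ (no rhs in [4,5])
  i=5: ✗ (lhs fails at k=5 before rhs at j=6)
  i=6: ✓ (rhs at j=6)
Positions where it holds: {6} → 1.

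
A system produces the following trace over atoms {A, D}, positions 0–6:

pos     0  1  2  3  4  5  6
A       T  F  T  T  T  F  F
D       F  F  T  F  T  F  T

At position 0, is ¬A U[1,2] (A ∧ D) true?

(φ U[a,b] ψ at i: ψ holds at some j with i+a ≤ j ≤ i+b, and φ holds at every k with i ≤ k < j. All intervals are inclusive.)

No

Need some j in [1,2] with (A ∧ D), and ¬A at every k in [0,j-1].
  j=1: (A ∧ D) false.
  j=2: (A ∧ D) holds, but ¬A fails at k=0 → not this j.
No j in the window works → until fails.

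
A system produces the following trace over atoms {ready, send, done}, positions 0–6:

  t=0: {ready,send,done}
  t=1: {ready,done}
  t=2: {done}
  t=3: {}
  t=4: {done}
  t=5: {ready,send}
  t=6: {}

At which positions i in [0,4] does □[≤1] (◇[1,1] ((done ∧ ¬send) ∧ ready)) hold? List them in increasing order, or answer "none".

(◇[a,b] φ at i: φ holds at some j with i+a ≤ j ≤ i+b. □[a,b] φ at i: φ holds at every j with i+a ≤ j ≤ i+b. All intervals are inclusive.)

Evaluate at each i in [0,4]:
  i=0: ✗ (fails at j=1)
  i=1: ✗ (fails at j=1)
  i=2: ✗ (fails at j=2)
  i=3: ✗ (fails at j=3)
  i=4: ✗ (fails at j=4)

none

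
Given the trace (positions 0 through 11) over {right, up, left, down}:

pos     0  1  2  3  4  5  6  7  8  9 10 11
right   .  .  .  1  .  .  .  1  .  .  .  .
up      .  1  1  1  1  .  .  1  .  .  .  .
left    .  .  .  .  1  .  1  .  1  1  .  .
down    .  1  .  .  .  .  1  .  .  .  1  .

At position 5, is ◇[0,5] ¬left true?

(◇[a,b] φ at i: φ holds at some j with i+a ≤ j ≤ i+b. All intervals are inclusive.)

Check ¬left at each j in [5,10]:
  j=5: true
  j=6: false
  j=7: true
  j=8: false
  j=9: false
  j=10: true
Found at j=5 → formula holds.

True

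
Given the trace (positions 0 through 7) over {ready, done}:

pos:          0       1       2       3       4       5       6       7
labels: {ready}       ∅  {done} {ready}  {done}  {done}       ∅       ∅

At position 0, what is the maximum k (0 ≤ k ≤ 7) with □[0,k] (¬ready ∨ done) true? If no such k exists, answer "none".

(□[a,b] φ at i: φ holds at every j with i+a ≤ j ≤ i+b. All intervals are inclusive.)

none

(¬ready ∨ done) must hold from j=0 onward; find where it first fails.
  j=0: fails → no k works.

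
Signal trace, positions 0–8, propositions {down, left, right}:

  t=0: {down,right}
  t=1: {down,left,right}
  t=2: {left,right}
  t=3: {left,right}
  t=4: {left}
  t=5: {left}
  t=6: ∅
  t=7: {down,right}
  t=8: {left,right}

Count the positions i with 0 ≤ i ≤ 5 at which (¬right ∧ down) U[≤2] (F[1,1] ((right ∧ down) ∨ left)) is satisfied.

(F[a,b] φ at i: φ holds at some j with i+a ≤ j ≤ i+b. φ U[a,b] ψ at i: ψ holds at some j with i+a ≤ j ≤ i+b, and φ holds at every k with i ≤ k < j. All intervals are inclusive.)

5

Evaluate at each i in [0,5]:
  i=0: ✓ (rhs at j=0)
  i=1: ✓ (rhs at j=1)
  i=2: ✓ (rhs at j=2)
  i=3: ✓ (rhs at j=3)
  i=4: ✓ (rhs at j=4)
  i=5: ✗ (lhs fails at k=5 before rhs at j=6)
Positions where it holds: {0, 1, 2, 3, 4} → 5.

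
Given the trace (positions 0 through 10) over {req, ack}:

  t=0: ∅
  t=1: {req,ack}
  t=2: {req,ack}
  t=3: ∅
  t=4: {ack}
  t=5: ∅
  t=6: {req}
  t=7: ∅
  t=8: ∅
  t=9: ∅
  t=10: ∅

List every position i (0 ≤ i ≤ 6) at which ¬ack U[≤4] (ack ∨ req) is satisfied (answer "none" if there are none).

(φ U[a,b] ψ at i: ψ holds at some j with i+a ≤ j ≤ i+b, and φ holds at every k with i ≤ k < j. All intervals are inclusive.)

0, 1, 2, 3, 4, 5, 6

Evaluate at each i in [0,6]:
  i=0: ✓ (rhs at j=1; lhs holds on [0,0])
  i=1: ✓ (rhs at j=1)
  i=2: ✓ (rhs at j=2)
  i=3: ✓ (rhs at j=4; lhs holds on [3,3])
  i=4: ✓ (rhs at j=4)
  i=5: ✓ (rhs at j=6; lhs holds on [5,5])
  i=6: ✓ (rhs at j=6)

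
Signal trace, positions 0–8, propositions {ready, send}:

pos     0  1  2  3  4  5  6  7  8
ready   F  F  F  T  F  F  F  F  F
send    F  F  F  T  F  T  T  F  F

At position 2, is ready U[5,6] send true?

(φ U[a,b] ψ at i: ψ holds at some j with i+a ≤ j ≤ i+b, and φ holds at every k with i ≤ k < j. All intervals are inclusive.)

Does not hold

Need some j in [7,8] with send, and ready at every k in [2,j-1].
  j=7: send false.
  j=8: send false.
No j in the window works → until fails.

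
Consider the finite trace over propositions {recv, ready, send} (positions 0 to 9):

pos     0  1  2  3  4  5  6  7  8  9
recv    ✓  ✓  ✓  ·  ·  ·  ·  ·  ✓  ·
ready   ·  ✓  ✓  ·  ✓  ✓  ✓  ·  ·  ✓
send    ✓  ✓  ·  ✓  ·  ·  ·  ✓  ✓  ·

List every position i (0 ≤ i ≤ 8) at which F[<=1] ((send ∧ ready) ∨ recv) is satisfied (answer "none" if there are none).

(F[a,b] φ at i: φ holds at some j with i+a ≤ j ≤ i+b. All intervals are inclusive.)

0, 1, 2, 7, 8

Evaluate at each i in [0,8]:
  i=0: ✓ (witness j=0)
  i=1: ✓ (witness j=1)
  i=2: ✓ (witness j=2)
  i=3: ✗ (none in [3,4])
  i=4: ✗ (none in [4,5])
  i=5: ✗ (none in [5,6])
  i=6: ✗ (none in [6,7])
  i=7: ✓ (witness j=8)
  i=8: ✓ (witness j=8)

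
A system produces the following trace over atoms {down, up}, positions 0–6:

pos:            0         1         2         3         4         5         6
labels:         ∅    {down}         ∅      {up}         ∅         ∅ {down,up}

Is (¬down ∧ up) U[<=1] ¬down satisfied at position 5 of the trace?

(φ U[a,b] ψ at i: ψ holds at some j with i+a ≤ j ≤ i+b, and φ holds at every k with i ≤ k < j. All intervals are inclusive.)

Holds

Need some j in [5,6] with ¬down, and (¬down ∧ up) at every k in [5,j-1].
  j=5: ¬down holds; no prefix to check → satisfied.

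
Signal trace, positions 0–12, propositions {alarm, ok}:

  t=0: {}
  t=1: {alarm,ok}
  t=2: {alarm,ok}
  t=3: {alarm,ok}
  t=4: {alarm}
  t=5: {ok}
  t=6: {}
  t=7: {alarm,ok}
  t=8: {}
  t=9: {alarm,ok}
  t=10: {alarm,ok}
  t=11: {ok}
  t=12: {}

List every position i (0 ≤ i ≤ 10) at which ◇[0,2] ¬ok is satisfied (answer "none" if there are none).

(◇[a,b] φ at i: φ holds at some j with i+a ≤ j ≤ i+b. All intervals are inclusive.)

Evaluate at each i in [0,10]:
  i=0: ✓ (witness j=0)
  i=1: ✗ (none in [1,3])
  i=2: ✓ (witness j=4)
  i=3: ✓ (witness j=4)
  i=4: ✓ (witness j=4)
  i=5: ✓ (witness j=6)
  i=6: ✓ (witness j=6)
  i=7: ✓ (witness j=8)
  i=8: ✓ (witness j=8)
  i=9: ✗ (none in [9,11])
  i=10: ✓ (witness j=12)

0, 2, 3, 4, 5, 6, 7, 8, 10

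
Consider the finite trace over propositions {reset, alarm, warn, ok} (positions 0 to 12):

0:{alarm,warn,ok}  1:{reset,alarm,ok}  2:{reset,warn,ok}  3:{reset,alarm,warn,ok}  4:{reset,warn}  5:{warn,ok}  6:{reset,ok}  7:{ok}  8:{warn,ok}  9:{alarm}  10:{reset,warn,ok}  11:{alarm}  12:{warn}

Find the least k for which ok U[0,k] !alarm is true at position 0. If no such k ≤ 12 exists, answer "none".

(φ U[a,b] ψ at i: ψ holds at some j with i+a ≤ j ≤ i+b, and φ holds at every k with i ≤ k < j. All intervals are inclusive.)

Need earliest j ≥ 0 with !alarm, and ok at every k in [0,j-1].
  j=0: rhs fails.
  j=1: rhs fails.
  j=2: rhs holds; lhs holds on [0,1]. k = 2.

2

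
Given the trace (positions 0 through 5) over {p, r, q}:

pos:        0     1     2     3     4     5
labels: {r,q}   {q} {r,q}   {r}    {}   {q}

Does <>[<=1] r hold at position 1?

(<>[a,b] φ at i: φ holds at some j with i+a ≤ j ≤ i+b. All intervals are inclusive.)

Holds

Check r at each j in [1,2]:
  j=1: false
  j=2: true
Found at j=2 → formula holds.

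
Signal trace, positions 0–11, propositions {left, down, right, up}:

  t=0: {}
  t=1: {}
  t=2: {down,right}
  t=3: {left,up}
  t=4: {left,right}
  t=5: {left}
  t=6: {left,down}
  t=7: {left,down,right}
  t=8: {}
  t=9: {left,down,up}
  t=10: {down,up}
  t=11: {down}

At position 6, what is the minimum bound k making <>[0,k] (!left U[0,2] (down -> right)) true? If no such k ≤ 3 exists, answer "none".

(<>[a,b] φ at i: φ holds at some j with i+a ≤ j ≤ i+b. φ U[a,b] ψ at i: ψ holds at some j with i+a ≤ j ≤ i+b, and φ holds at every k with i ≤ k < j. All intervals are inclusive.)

1

Scan j = 6,7,… for (!left U[0,2] (down -> right)):
  j=6: fails
  j=7: holds
First hit at j=7, so smallest k = 7-6 = 1.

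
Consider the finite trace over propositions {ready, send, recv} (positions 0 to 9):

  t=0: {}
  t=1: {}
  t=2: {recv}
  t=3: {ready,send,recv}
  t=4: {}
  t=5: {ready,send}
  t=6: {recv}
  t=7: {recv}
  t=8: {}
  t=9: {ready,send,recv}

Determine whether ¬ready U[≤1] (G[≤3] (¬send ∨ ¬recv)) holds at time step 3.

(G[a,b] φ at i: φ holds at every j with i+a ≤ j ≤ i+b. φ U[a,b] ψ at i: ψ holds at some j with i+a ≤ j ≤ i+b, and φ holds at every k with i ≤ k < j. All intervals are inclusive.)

Does not hold

Need some j in [3,4] with G[≤3] (¬send ∨ ¬recv), and ¬ready at every k in [3,j-1].
  j=3: G[≤3] (¬send ∨ ¬recv) — fails at 3.
  j=4: G[≤3] (¬send ∨ ¬recv) holds, but ¬ready fails at k=3 → not this j.
No j in the window works → until fails.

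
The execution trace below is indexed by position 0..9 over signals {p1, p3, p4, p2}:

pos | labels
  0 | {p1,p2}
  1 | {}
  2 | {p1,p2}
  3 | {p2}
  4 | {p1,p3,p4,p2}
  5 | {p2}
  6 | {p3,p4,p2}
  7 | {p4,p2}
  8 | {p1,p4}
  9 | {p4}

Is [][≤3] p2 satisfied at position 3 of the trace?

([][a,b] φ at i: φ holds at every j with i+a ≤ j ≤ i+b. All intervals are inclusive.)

Yes

Check p2 at every j in [3,6]:
  j=3: true
  j=4: true
  j=5: true
  j=6: true
All positions satisfy it → formula holds.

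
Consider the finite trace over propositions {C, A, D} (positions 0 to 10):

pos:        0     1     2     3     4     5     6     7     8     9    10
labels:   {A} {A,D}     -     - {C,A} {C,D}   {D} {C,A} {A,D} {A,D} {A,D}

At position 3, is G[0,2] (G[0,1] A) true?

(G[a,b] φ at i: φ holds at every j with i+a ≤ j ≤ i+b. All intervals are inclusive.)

Check G[0,1] A at every j in [3,5]:
  j=3: fails at 3
  j=4: fails at 5
  j=5: fails at 5
Fails at j=3 → formula fails.

False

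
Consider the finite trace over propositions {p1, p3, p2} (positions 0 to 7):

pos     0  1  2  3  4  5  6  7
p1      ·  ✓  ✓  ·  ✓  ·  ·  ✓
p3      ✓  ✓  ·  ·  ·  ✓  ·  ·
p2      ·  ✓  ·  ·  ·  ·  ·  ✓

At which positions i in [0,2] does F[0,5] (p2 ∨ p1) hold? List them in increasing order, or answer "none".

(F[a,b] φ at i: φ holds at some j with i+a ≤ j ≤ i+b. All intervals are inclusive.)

0, 1, 2

Evaluate at each i in [0,2]:
  i=0: ✓ (witness j=1)
  i=1: ✓ (witness j=1)
  i=2: ✓ (witness j=2)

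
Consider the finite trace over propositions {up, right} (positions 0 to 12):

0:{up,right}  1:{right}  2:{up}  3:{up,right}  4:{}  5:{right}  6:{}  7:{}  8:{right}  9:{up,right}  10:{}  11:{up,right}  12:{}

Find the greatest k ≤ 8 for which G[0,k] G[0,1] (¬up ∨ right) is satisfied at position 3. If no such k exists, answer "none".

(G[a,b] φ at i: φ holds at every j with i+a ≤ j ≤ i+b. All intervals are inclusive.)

G[0,1] (¬up ∨ right) must hold from j=3 onward; find where it first fails.
  j=3: holds
  j=4: holds
  j=5: holds
  j=6: holds
  j=7: holds
  j=8: holds
  j=9: holds
  j=10: holds
  j=11: holds
Holds through j=11; largest k = 8.

8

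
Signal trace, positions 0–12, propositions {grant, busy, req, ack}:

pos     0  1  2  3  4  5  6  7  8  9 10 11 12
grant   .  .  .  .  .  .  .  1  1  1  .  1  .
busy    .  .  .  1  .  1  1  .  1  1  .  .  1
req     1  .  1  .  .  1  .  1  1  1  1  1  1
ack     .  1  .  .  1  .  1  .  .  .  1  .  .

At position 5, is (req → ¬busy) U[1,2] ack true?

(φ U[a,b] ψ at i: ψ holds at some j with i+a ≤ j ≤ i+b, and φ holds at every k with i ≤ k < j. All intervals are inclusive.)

Need some j in [6,7] with ack, and (req → ¬busy) at every k in [5,j-1].
  j=6: ack holds, but (req → ¬busy) fails at k=5 → not this j.
  j=7: ack false.
No j in the window works → until fails.

False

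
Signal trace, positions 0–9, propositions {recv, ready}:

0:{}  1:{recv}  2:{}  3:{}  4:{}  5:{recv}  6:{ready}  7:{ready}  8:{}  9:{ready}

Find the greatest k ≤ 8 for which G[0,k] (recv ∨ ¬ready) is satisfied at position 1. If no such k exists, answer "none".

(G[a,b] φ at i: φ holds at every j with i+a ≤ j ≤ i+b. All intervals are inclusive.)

4

(recv ∨ ¬ready) must hold from j=1 onward; find where it first fails.
  j=1: holds
  j=2: holds
  j=3: holds
  j=4: holds
  j=5: holds
  j=6: fails
Holds on [1,5], so largest k = 4.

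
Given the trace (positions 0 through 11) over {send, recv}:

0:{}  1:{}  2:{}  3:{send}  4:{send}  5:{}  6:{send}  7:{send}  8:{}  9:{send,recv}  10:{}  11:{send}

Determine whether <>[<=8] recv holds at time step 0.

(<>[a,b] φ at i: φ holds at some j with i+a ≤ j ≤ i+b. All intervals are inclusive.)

No

Check recv at each j in [0,8]:
  j=0: false
  j=1: false
  j=2: false
  j=3: false
  j=4: false
  j=5: false
  j=6: false
  j=7: false
  j=8: false
No position in the window satisfies it → formula fails.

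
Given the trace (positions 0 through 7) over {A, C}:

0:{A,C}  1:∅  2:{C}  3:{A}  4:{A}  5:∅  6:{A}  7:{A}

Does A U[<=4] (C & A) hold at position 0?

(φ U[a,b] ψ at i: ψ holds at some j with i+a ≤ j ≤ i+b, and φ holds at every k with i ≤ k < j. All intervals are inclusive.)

True

Need some j in [0,4] with (C & A), and A at every k in [0,j-1].
  j=0: (C & A) holds; no prefix to check → satisfied.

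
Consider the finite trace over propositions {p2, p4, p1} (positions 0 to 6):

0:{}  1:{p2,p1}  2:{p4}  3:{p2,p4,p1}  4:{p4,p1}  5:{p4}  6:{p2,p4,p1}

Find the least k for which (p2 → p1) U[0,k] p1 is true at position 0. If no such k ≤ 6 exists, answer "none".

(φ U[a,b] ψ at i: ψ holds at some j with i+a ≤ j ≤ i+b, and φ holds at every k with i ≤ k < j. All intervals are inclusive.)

1

Need earliest j ≥ 0 with p1, and (p2 → p1) at every k in [0,j-1].
  j=0: rhs fails.
  j=1: rhs holds; lhs holds on [0,0]. k = 1.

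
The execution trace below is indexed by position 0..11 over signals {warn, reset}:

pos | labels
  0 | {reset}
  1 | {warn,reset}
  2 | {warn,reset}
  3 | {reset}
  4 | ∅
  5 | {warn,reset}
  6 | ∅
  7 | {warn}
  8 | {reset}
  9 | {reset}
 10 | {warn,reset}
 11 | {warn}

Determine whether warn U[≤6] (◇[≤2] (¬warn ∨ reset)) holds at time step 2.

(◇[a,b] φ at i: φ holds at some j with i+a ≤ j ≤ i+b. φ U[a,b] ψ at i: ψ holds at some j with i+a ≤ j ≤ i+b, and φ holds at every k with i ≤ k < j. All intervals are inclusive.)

Holds

Need some j in [2,8] with ◇[≤2] (¬warn ∨ reset), and warn at every k in [2,j-1].
  j=2: ◇[≤2] (¬warn ∨ reset) holds; no prefix to check → satisfied.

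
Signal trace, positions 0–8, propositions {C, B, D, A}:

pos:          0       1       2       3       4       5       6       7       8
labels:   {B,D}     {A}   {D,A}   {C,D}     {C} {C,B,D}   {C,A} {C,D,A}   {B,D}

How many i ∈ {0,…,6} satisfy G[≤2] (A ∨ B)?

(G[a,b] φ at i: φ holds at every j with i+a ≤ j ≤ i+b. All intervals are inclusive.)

3

Evaluate at each i in [0,6]:
  i=0: ✓ (all of [0,2])
  i=1: ✗ (fails at j=3)
  i=2: ✗ (fails at j=3)
  i=3: ✗ (fails at j=3)
  i=4: ✗ (fails at j=4)
  i=5: ✓ (all of [5,7])
  i=6: ✓ (all of [6,8])
Positions where it holds: {0, 5, 6} → 3.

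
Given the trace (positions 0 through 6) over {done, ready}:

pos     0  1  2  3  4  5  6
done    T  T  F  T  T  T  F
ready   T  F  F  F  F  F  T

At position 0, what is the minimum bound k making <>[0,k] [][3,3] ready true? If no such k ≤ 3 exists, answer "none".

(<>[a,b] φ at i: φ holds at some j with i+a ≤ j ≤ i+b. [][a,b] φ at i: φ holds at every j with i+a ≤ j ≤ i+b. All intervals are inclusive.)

3

Scan j = 0,1,… for [][3,3] ready:
  j=0: fails
  j=1: fails
  j=2: fails
  j=3: holds
First hit at j=3, so smallest k = 3-0 = 3.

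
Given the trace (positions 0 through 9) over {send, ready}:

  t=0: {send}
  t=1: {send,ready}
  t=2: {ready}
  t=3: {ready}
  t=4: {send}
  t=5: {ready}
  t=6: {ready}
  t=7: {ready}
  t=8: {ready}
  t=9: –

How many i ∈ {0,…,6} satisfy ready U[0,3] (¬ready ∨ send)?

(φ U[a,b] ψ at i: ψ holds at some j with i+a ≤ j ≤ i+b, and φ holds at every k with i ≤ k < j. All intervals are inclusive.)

Evaluate at each i in [0,6]:
  i=0: ✓ (rhs at j=0)
  i=1: ✓ (rhs at j=1)
  i=2: ✓ (rhs at j=4; lhs holds on [2,3])
  i=3: ✓ (rhs at j=4; lhs holds on [3,3])
  i=4: ✓ (rhs at j=4)
  i=5: ✗ (no rhs in [5,8])
  i=6: ✓ (rhs at j=9; lhs holds on [6,8])
Positions where it holds: {0, 1, 2, 3, 4, 6} → 6.

6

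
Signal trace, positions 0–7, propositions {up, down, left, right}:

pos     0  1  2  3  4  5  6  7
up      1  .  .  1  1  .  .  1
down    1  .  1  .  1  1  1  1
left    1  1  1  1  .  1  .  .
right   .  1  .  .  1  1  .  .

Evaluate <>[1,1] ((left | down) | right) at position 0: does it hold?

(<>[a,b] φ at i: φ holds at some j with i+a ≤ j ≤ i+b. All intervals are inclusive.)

Check ((left | down) | right) at each j in [1,1]:
  j=1: true
Found at j=1 → formula holds.

True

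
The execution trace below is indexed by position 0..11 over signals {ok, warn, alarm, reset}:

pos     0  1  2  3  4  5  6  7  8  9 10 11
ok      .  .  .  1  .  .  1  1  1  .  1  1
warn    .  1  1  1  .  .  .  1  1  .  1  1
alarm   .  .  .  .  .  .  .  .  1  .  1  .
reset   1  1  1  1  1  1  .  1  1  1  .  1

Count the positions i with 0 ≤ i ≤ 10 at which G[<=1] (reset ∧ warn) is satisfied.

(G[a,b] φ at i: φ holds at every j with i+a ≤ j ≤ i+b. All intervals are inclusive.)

Evaluate at each i in [0,10]:
  i=0: ✗ (fails at j=0)
  i=1: ✓ (all of [1,2])
  i=2: ✓ (all of [2,3])
  i=3: ✗ (fails at j=4)
  i=4: ✗ (fails at j=4)
  i=5: ✗ (fails at j=5)
  i=6: ✗ (fails at j=6)
  i=7: ✓ (all of [7,8])
  i=8: ✗ (fails at j=9)
  i=9: ✗ (fails at j=9)
  i=10: ✗ (fails at j=10)
Positions where it holds: {1, 2, 7} → 3.

3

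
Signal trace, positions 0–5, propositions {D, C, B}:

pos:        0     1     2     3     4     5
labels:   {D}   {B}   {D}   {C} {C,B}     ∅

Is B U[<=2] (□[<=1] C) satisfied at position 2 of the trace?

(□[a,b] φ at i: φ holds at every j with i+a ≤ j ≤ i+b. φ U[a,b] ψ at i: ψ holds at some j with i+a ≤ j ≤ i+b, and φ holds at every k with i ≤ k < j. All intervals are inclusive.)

False

Need some j in [2,4] with □[<=1] C, and B at every k in [2,j-1].
  j=2: □[<=1] C — fails at 2.
  j=3: □[<=1] C holds, but B fails at k=2 → not this j.
  j=4: □[<=1] C — fails at 5.
No j in the window works → until fails.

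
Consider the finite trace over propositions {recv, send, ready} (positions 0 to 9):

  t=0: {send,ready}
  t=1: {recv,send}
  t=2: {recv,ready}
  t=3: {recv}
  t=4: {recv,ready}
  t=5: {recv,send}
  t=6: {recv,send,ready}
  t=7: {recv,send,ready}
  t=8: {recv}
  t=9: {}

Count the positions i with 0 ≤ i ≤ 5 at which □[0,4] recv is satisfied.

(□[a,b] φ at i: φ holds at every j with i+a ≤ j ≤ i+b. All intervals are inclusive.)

Evaluate at each i in [0,5]:
  i=0: ✗ (fails at j=0)
  i=1: ✓ (all of [1,5])
  i=2: ✓ (all of [2,6])
  i=3: ✓ (all of [3,7])
  i=4: ✓ (all of [4,8])
  i=5: ✗ (fails at j=9)
Positions where it holds: {1, 2, 3, 4} → 4.

4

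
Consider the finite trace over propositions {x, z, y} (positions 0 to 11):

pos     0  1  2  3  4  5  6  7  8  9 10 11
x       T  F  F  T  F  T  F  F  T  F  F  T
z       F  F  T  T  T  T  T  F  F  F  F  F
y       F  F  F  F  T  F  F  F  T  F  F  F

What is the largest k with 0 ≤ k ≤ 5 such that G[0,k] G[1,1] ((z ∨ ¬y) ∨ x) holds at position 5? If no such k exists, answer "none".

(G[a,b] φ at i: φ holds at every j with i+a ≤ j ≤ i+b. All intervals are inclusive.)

5

G[1,1] ((z ∨ ¬y) ∨ x) must hold from j=5 onward; find where it first fails.
  j=5: holds
  j=6: holds
  j=7: holds
  j=8: holds
  j=9: holds
  j=10: holds
Holds through j=10; largest k = 5.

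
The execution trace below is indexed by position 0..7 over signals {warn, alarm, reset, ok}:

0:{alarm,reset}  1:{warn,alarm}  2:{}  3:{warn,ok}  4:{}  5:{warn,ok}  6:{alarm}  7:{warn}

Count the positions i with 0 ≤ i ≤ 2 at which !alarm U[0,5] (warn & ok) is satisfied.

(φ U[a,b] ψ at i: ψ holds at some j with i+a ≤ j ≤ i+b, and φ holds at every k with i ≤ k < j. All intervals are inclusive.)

1

Evaluate at each i in [0,2]:
  i=0: ✗ (lhs fails at k=0 before rhs at j=3)
  i=1: ✗ (lhs fails at k=1 before rhs at j=3)
  i=2: ✓ (rhs at j=3; lhs holds on [2,2])
Positions where it holds: {2} → 1.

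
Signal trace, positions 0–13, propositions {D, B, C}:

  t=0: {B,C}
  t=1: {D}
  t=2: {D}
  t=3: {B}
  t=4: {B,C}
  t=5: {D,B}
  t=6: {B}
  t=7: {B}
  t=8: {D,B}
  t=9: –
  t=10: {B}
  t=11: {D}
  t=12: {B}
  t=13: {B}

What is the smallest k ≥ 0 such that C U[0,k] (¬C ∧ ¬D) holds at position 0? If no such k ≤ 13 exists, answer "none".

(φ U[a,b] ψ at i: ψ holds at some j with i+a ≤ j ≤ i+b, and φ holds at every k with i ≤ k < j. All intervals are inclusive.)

none

Need earliest j ≥ 0 with (¬C ∧ ¬D), and C at every k in [0,j-1].
  j=0: rhs fails.
  j=1: rhs fails.
  j=2: rhs fails.
  j=3: rhs holds but lhs fails at k=1.
  j=4: rhs fails.
  j=5: rhs fails.
  j=6: rhs holds but lhs fails at k=1.
  j=7: rhs holds but lhs fails at k=1.
  j=8: rhs fails.
  j=9: rhs holds but lhs fails at k=1.
  j=10: rhs holds but lhs fails at k=1.
  j=11: rhs fails.
  j=12: rhs holds but lhs fails at k=1.
  j=13: rhs holds but lhs fails at k=1.
No witness within the range → none.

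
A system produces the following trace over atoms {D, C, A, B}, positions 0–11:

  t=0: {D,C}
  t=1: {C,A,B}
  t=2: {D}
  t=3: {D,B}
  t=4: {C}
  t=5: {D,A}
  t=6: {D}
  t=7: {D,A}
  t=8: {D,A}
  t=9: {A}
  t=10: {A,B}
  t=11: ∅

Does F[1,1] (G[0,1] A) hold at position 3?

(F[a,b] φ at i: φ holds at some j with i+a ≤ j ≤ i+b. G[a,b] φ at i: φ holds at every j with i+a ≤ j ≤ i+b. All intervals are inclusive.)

Check G[0,1] A at each j in [4,4]:
  j=4: fails at 4
No position in the window satisfies it → formula fails.

No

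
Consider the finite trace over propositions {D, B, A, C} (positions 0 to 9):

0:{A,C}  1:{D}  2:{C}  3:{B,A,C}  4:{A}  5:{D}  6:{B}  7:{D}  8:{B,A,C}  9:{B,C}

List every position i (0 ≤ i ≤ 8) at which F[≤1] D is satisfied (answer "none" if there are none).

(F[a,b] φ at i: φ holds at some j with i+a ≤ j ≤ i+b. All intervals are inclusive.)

Evaluate at each i in [0,8]:
  i=0: ✓ (witness j=1)
  i=1: ✓ (witness j=1)
  i=2: ✗ (none in [2,3])
  i=3: ✗ (none in [3,4])
  i=4: ✓ (witness j=5)
  i=5: ✓ (witness j=5)
  i=6: ✓ (witness j=7)
  i=7: ✓ (witness j=7)
  i=8: ✗ (none in [8,9])

0, 1, 4, 5, 6, 7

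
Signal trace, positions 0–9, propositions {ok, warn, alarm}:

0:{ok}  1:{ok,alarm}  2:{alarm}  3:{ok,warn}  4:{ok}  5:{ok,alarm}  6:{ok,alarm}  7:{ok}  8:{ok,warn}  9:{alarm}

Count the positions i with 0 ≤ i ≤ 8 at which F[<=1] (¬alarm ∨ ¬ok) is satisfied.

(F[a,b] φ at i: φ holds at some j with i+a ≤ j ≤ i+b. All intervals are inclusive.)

Evaluate at each i in [0,8]:
  i=0: ✓ (witness j=0)
  i=1: ✓ (witness j=2)
  i=2: ✓ (witness j=2)
  i=3: ✓ (witness j=3)
  i=4: ✓ (witness j=4)
  i=5: ✗ (none in [5,6])
  i=6: ✓ (witness j=7)
  i=7: ✓ (witness j=7)
  i=8: ✓ (witness j=8)
Positions where it holds: {0, 1, 2, 3, 4, 6, 7, 8} → 8.

8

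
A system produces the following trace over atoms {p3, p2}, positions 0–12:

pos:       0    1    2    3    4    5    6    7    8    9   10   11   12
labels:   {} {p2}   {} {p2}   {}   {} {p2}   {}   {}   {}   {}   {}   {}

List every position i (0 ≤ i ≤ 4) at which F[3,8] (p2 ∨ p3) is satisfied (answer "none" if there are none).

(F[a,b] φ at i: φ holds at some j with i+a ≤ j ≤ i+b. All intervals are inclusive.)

Evaluate at each i in [0,4]:
  i=0: ✓ (witness j=3)
  i=1: ✓ (witness j=6)
  i=2: ✓ (witness j=6)
  i=3: ✓ (witness j=6)
  i=4: ✗ (none in [7,12])

0, 1, 2, 3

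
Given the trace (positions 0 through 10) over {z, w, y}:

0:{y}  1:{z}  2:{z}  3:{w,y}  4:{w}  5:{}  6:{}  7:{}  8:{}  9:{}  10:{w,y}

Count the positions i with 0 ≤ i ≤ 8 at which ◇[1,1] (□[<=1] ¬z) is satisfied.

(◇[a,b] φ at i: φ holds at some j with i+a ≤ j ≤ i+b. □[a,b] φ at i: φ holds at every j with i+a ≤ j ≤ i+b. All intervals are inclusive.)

Evaluate at each i in [0,8]:
  i=0: ✗ (none in [1,1])
  i=1: ✗ (none in [2,2])
  i=2: ✓ (witness j=3)
  i=3: ✓ (witness j=4)
  i=4: ✓ (witness j=5)
  i=5: ✓ (witness j=6)
  i=6: ✓ (witness j=7)
  i=7: ✓ (witness j=8)
  i=8: ✓ (witness j=9)
Positions where it holds: {2, 3, 4, 5, 6, 7, 8} → 7.

7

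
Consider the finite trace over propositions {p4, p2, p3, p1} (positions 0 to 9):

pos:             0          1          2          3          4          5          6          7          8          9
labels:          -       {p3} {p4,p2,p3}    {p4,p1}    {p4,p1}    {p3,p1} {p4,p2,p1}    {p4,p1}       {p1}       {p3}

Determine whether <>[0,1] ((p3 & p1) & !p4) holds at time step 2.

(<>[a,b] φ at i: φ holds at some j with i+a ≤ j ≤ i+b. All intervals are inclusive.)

Check ((p3 & p1) & !p4) at each j in [2,3]:
  j=2: false
  j=3: false
No position in the window satisfies it → formula fails.

No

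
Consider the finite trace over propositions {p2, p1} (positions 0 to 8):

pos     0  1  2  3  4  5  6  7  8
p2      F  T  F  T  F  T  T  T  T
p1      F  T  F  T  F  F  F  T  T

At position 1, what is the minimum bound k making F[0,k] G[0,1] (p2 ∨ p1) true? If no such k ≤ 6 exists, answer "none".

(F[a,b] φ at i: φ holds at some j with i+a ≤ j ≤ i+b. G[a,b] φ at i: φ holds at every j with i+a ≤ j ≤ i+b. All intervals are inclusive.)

Scan j = 1,2,… for G[0,1] (p2 ∨ p1):
  j=1: fails
  j=2: fails
  j=3: fails
  j=4: fails
  j=5: holds
First hit at j=5, so smallest k = 5-1 = 4.

4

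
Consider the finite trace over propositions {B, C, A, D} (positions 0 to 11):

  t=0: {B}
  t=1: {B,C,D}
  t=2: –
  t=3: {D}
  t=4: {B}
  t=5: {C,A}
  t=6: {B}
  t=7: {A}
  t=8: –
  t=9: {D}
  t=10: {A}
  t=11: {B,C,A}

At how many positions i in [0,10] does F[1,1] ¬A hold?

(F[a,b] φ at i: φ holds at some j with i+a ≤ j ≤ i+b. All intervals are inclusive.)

Evaluate at each i in [0,10]:
  i=0: ✓ (witness j=1)
  i=1: ✓ (witness j=2)
  i=2: ✓ (witness j=3)
  i=3: ✓ (witness j=4)
  i=4: ✗ (none in [5,5])
  i=5: ✓ (witness j=6)
  i=6: ✗ (none in [7,7])
  i=7: ✓ (witness j=8)
  i=8: ✓ (witness j=9)
  i=9: ✗ (none in [10,10])
  i=10: ✗ (none in [11,11])
Positions where it holds: {0, 1, 2, 3, 5, 7, 8} → 7.

7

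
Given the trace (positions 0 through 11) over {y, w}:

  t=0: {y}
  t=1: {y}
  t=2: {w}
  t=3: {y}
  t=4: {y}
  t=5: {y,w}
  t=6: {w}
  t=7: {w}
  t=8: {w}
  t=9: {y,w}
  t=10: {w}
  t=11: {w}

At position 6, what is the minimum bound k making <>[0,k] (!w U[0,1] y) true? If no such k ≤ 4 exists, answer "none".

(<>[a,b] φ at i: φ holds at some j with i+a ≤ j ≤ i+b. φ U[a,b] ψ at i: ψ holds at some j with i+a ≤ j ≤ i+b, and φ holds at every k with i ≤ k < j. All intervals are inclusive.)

Scan j = 6,7,… for (!w U[0,1] y):
  j=6: fails
  j=7: fails
  j=8: fails
  j=9: holds
First hit at j=9, so smallest k = 9-6 = 3.

3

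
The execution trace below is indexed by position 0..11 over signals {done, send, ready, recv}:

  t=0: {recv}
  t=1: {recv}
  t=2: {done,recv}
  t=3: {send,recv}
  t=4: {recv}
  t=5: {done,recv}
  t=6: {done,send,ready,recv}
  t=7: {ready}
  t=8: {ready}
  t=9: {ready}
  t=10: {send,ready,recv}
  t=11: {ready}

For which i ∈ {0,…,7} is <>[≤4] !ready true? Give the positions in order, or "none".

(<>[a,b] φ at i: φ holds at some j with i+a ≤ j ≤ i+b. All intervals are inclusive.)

0, 1, 2, 3, 4, 5

Evaluate at each i in [0,7]:
  i=0: ✓ (witness j=0)
  i=1: ✓ (witness j=1)
  i=2: ✓ (witness j=2)
  i=3: ✓ (witness j=3)
  i=4: ✓ (witness j=4)
  i=5: ✓ (witness j=5)
  i=6: ✗ (none in [6,10])
  i=7: ✗ (none in [7,11])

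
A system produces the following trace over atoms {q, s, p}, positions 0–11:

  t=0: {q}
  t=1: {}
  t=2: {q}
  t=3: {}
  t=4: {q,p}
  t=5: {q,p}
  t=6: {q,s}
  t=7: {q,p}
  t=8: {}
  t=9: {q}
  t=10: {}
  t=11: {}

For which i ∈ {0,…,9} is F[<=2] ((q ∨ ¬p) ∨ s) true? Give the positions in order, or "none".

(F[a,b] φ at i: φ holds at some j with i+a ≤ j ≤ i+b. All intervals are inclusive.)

0, 1, 2, 3, 4, 5, 6, 7, 8, 9

Evaluate at each i in [0,9]:
  i=0: ✓ (witness j=0)
  i=1: ✓ (witness j=1)
  i=2: ✓ (witness j=2)
  i=3: ✓ (witness j=3)
  i=4: ✓ (witness j=4)
  i=5: ✓ (witness j=5)
  i=6: ✓ (witness j=6)
  i=7: ✓ (witness j=7)
  i=8: ✓ (witness j=8)
  i=9: ✓ (witness j=9)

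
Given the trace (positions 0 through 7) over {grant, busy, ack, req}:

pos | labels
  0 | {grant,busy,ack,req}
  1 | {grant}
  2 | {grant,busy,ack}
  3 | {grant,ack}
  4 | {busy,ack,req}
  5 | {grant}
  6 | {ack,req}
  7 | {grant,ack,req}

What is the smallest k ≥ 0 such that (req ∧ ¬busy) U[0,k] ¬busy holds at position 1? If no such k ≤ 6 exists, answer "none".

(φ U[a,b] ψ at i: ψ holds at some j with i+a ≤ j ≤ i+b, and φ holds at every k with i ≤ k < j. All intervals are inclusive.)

Need earliest j ≥ 1 with ¬busy, and (req ∧ ¬busy) at every k in [1,j-1].
  j=1: rhs holds (empty prefix). k = 0.

0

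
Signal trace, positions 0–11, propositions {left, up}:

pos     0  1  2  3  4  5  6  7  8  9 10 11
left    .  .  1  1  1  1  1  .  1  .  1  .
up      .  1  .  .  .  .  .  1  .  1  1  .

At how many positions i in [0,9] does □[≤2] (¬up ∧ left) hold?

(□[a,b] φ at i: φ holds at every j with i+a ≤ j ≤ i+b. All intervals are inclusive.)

Evaluate at each i in [0,9]:
  i=0: ✗ (fails at j=0)
  i=1: ✗ (fails at j=1)
  i=2: ✓ (all of [2,4])
  i=3: ✓ (all of [3,5])
  i=4: ✓ (all of [4,6])
  i=5: ✗ (fails at j=7)
  i=6: ✗ (fails at j=7)
  i=7: ✗ (fails at j=7)
  i=8: ✗ (fails at j=9)
  i=9: ✗ (fails at j=9)
Positions where it holds: {2, 3, 4} → 3.

3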